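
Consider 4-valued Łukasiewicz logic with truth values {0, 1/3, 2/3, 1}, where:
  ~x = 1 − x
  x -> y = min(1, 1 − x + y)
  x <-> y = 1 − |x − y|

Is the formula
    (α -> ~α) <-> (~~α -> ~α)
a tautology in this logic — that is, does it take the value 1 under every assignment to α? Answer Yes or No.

Yes

α = 0 ↦ 1
α = 1/3 ↦ 1
α = 2/3 ↦ 1
α = 1 ↦ 1
Every assignment gives a value ≥ 1.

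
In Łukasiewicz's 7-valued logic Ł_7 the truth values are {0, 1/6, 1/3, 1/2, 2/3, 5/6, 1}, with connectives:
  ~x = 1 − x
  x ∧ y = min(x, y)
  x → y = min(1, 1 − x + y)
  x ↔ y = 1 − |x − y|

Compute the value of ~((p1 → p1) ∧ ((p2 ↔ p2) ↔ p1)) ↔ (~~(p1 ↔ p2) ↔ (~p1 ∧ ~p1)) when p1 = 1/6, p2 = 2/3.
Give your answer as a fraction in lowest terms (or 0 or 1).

5/6

p1 → p1 = 1/6 → 1/6 = 1
p2 ↔ p2 = 2/3 ↔ 2/3 = 1
(p2 ↔ p2) ↔ p1 = 1 ↔ 1/6 = 1/6
(p1 → p1) ∧ ((p2 ↔ p2) ↔ p1) = 1 ∧ 1/6 = 1/6
~((p1 → p1) ∧ ((p2 ↔ p2) ↔ p1)) = ~1/6 = 5/6
p1 ↔ p2 = 1/6 ↔ 2/3 = 1/2
~(p1 ↔ p2) = ~1/2 = 1/2
~~(p1 ↔ p2) = ~1/2 = 1/2
~p1 = ~1/6 = 5/6
~p1 = ~1/6 = 5/6
~p1 ∧ ~p1 = 5/6 ∧ 5/6 = 5/6
~~(p1 ↔ p2) ↔ (~p1 ∧ ~p1) = 1/2 ↔ 5/6 = 2/3
~((p1 → p1) ∧ ((p2 ↔ p2) ↔ p1)) ↔ (~~(p1 ↔ p2) ↔ (~p1 ∧ ~p1)) = 5/6 ↔ 2/3 = 5/6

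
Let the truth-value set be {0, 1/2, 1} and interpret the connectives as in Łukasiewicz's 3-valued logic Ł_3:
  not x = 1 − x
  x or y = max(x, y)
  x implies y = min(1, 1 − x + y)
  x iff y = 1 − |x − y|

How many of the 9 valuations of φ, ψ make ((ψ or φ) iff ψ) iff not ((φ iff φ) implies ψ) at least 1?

φ = 0, ψ = 0 ↦ 1  ≥
φ = 0, ψ = 1/2 ↦ 1/2  <
φ = 0, ψ = 1 ↦ 0  <
φ = 1/2, ψ = 0 ↦ 1/2  <
φ = 1/2, ψ = 1/2 ↦ 1/2  <
φ = 1/2, ψ = 1 ↦ 0  <
φ = 1, ψ = 0 ↦ 0  <
φ = 1, ψ = 1/2 ↦ 1  ≥
φ = 1, ψ = 1 ↦ 0  <
So 2 of the 9 assignments meet the threshold.

2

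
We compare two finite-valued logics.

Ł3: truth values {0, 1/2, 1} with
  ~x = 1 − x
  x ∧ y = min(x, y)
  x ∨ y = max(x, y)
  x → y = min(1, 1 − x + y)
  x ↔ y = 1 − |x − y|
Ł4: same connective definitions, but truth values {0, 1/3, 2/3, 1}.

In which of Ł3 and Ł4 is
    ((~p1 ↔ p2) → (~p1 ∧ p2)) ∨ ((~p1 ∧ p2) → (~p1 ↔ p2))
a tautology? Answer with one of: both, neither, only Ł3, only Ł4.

both

In Ł3: every assignment gives 1 — tautology.
In Ł4: every assignment gives 1 — tautology.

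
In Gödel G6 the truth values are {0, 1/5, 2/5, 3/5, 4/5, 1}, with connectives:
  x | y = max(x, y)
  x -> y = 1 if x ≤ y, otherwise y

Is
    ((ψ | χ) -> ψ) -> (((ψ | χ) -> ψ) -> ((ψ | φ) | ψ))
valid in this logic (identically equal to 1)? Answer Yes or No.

No

Counterexample: take φ = 0, ψ = 0, χ = 0.
ψ | χ = 0 | 0 = 0
(ψ | χ) -> ψ = 0 -> 0 = 1
ψ | χ = 0 | 0 = 0
(ψ | χ) -> ψ = 0 -> 0 = 1
ψ | φ = 0 | 0 = 0
(ψ | φ) | ψ = 0 | 0 = 0
((ψ | χ) -> ψ) -> ((ψ | φ) | ψ) = 1 -> 0 = 0
((ψ | χ) -> ψ) -> (((ψ | χ) -> ψ) -> ((ψ | φ) | ψ)) = 1 -> 0 = 0
This gives 0 ≠ 1.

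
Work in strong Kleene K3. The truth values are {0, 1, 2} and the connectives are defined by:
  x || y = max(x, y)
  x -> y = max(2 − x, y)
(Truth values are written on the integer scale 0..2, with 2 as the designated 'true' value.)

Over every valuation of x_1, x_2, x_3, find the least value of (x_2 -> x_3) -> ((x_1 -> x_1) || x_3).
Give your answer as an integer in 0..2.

Take x_1 = 1, x_2 = 0, x_3 = 0:
x_2 -> x_3 = 0 -> 0 = 2
x_1 -> x_1 = 1 -> 1 = 1
(x_1 -> x_1) || x_3 = 1 || 0 = 1
(x_2 -> x_3) -> ((x_1 -> x_1) || x_3) = 2 -> 1 = 1
No assignment yields a value below 1, so this is the minimum.

1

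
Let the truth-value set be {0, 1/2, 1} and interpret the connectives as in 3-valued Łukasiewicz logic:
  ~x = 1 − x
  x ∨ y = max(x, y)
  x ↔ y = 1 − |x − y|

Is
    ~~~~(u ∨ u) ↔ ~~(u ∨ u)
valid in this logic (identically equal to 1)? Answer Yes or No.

u = 0 ↦ 1
u = 1/2 ↦ 1
u = 1 ↦ 1
Every assignment gives a value ≥ 1.

Yes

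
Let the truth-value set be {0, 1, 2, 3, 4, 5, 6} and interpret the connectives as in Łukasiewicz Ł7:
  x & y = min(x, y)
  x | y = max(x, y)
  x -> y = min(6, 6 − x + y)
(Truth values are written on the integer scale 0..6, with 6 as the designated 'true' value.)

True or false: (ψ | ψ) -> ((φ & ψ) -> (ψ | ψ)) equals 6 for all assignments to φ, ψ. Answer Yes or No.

At φ = 0, ψ = 2, for instance:
ψ | ψ = 2 | 2 = 2
φ & ψ = 0 & 2 = 0
(φ & ψ) -> (ψ | ψ) = 0 -> 2 = 6
(ψ | ψ) -> ((φ & ψ) -> (ψ | ψ)) = 2 -> 6 = 6
and checking the remaining 48 assignments likewise gives ≥ 6 in every case.

Yes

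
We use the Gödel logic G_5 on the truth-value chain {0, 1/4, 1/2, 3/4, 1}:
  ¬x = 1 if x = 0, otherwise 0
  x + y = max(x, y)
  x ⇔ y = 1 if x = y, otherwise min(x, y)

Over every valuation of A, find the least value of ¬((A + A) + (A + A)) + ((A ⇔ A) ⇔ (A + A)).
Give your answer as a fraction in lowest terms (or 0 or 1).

1/4

Take A = 1/4:
A + A = 1/4 + 1/4 = 1/4
A + A = 1/4 + 1/4 = 1/4
(A + A) + (A + A) = 1/4 + 1/4 = 1/4
¬((A + A) + (A + A)) = ¬1/4 = 0
A ⇔ A = 1/4 ⇔ 1/4 = 1
A + A = 1/4 + 1/4 = 1/4
(A ⇔ A) ⇔ (A + A) = 1 ⇔ 1/4 = 1/4
¬((A + A) + (A + A)) + ((A ⇔ A) ⇔ (A + A)) = 0 + 1/4 = 1/4
No assignment yields a value below 1/4, so this is the minimum.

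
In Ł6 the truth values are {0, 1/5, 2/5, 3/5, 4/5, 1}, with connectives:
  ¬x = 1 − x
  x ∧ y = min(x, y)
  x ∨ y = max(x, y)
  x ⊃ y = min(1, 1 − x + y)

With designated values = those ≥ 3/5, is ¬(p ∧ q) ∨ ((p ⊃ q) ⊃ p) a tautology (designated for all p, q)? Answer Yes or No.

Yes

At p = 1/5, q = 1, for instance:
p ∧ q = 1/5 ∧ 1 = 1/5
¬(p ∧ q) = ¬1/5 = 4/5
p ⊃ q = 1/5 ⊃ 1 = 1
(p ⊃ q) ⊃ p = 1 ⊃ 1/5 = 1/5
¬(p ∧ q) ∨ ((p ⊃ q) ⊃ p) = 4/5 ∨ 1/5 = 4/5
and checking the remaining 35 assignments likewise gives ≥ 3/5 in every case.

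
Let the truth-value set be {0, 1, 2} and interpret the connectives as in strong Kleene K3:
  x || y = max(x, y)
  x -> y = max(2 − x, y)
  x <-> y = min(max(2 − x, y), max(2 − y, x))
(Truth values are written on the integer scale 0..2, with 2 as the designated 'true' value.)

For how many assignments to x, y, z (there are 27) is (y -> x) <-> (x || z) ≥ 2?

12

value 2: 12 assignments (counts)
value 1: 13 assignments
value 0: 2 assignments
So 12 of the 27 assignments meet the threshold.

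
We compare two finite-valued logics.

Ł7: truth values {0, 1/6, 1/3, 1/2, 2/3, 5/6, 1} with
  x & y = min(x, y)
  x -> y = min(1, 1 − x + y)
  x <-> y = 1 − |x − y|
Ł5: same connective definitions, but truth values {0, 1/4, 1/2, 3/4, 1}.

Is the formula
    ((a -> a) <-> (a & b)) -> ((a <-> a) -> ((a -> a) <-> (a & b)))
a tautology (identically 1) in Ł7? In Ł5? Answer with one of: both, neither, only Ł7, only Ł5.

both

In Ł7: every assignment gives 1 — tautology.
In Ł5: every assignment gives 1 — tautology.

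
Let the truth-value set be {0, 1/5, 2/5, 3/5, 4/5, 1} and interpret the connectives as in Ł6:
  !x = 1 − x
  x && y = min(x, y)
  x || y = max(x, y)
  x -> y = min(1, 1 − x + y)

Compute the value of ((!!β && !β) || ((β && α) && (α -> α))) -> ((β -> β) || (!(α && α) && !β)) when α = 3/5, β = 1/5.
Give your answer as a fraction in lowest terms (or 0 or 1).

!β = !1/5 = 4/5
!!β = !4/5 = 1/5
!β = !1/5 = 4/5
!!β && !β = 1/5 && 4/5 = 1/5
β && α = 1/5 && 3/5 = 1/5
α -> α = 3/5 -> 3/5 = 1
(β && α) && (α -> α) = 1/5 && 1 = 1/5
(!!β && !β) || ((β && α) && (α -> α)) = 1/5 || 1/5 = 1/5
β -> β = 1/5 -> 1/5 = 1
α && α = 3/5 && 3/5 = 3/5
!(α && α) = !3/5 = 2/5
!β = !1/5 = 4/5
!(α && α) && !β = 2/5 && 4/5 = 2/5
(β -> β) || (!(α && α) && !β) = 1 || 2/5 = 1
((!!β && !β) || ((β && α) && (α -> α))) -> ((β -> β) || (!(α && α) && !β)) = 1/5 -> 1 = 1

1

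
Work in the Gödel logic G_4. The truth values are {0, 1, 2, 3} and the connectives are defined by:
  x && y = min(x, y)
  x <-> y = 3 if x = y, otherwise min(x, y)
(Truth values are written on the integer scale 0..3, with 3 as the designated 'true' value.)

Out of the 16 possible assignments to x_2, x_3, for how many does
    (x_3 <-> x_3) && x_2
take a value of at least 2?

x_2 = 0, x_3 = 0 ↦ 0  <
x_2 = 0, x_3 = 1 ↦ 0  <
x_2 = 0, x_3 = 2 ↦ 0  <
x_2 = 0, x_3 = 3 ↦ 0  <
x_2 = 1, x_3 = 0 ↦ 1  <
x_2 = 1, x_3 = 1 ↦ 1  <
x_2 = 1, x_3 = 2 ↦ 1  <
x_2 = 1, x_3 = 3 ↦ 1  <
x_2 = 2, x_3 = 0 ↦ 2  ≥
x_2 = 2, x_3 = 1 ↦ 2  ≥
x_2 = 2, x_3 = 2 ↦ 2  ≥
x_2 = 2, x_3 = 3 ↦ 2  ≥
x_2 = 3, x_3 = 0 ↦ 3  ≥
x_2 = 3, x_3 = 1 ↦ 3  ≥
x_2 = 3, x_3 = 2 ↦ 3  ≥
x_2 = 3, x_3 = 3 ↦ 3  ≥
So 8 of the 16 assignments meet the threshold.

8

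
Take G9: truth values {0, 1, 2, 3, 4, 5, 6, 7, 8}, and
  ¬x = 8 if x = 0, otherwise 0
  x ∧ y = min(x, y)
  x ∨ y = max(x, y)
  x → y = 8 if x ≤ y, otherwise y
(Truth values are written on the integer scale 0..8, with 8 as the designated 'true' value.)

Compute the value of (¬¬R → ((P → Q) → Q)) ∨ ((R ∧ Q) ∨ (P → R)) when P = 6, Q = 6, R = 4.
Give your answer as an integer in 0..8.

¬R = ¬4 = 0
¬¬R = ¬0 = 8
P → Q = 6 → 6 = 8
(P → Q) → Q = 8 → 6 = 6
¬¬R → ((P → Q) → Q) = 8 → 6 = 6
R ∧ Q = 4 ∧ 6 = 4
P → R = 6 → 4 = 4
(R ∧ Q) ∨ (P → R) = 4 ∨ 4 = 4
(¬¬R → ((P → Q) → Q)) ∨ ((R ∧ Q) ∨ (P → R)) = 6 ∨ 4 = 6

6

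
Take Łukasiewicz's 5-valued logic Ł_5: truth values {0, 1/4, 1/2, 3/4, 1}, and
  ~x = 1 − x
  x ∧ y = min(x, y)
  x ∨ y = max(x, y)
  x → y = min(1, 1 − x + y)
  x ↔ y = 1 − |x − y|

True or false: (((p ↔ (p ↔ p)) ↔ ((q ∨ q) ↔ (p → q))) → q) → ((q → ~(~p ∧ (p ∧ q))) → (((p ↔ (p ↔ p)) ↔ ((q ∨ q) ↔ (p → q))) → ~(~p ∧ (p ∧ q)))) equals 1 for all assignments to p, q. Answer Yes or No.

At p = 0, q = 1/4, for instance:
p ↔ p = 0 ↔ 0 = 1
p ↔ (p ↔ p) = 0 ↔ 1 = 0
q ∨ q = 1/4 ∨ 1/4 = 1/4
p → q = 0 → 1/4 = 1
(q ∨ q) ↔ (p → q) = 1/4 ↔ 1 = 1/4
(p ↔ (p ↔ p)) ↔ ((q ∨ q) ↔ (p → q)) = 0 ↔ 1/4 = 3/4
((p ↔ (p ↔ p)) ↔ ((q ∨ q) ↔ (p → q))) → q = 3/4 → 1/4 = 1/2
~p = ~0 = 1
p ∧ q = 0 ∧ 1/4 = 0
~p ∧ (p ∧ q) = 1 ∧ 0 = 0
~(~p ∧ (p ∧ q)) = ~0 = 1
q → ~(~p ∧ (p ∧ q)) = 1/4 → 1 = 1
((p ↔ (p ↔ p)) ↔ ((q ∨ q) ↔ (p → q))) → ~(~p ∧ (p ∧ q)) = 3/4 → 1 = 1
(q → ~(~p ∧ (p ∧ q))) → (((p ↔ (p ↔ p)) ↔ ((q ∨ q) ↔ (p → q))) → ~(~p ∧ (p ∧ q))) = 1 → 1 = 1
(((p ↔ (p ↔ p)) ↔ ((q ∨ q) ↔ (p → q))) → q) → ((q → ~(~p ∧ (p ∧ q))) → (((p ↔ (p ↔ p)) ↔ ((q ∨ q) ↔ (p → q))) → ~(~p ∧ (p ∧ q)))) = 1/2 → 1 = 1
and checking the remaining 24 assignments likewise gives ≥ 1 in every case.

Yes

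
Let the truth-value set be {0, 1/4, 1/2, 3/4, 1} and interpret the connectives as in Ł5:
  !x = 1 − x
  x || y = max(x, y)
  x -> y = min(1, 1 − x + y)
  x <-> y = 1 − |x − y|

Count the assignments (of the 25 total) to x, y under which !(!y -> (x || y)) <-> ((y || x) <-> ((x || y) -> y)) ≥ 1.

value 1: 1 assignment (counts)
value 3/4: 5 assignments
value 1/2: 6 assignments
value 1/4: 6 assignments
value 0: 7 assignments
So 1 of the 25 assignments meets the threshold.

1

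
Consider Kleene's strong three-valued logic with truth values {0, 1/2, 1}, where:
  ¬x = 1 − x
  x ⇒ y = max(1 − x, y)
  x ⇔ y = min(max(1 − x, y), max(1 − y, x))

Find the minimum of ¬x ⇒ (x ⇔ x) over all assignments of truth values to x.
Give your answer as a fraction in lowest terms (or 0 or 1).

1/2

Take x = 1/2:
¬x = ¬1/2 = 1/2
x ⇔ x = 1/2 ⇔ 1/2 = 1/2
¬x ⇒ (x ⇔ x) = 1/2 ⇒ 1/2 = 1/2
No assignment yields a value below 1/2, so this is the minimum.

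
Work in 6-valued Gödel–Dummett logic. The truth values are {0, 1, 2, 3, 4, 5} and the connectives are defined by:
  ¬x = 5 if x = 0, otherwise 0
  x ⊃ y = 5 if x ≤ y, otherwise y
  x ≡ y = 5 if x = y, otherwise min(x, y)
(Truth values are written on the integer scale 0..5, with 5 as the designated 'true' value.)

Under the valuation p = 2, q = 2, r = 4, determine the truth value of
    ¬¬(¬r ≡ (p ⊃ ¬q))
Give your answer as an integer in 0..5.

5

¬r = ¬4 = 0
¬q = ¬2 = 0
p ⊃ ¬q = 2 ⊃ 0 = 0
¬r ≡ (p ⊃ ¬q) = 0 ≡ 0 = 5
¬(¬r ≡ (p ⊃ ¬q)) = ¬5 = 0
¬¬(¬r ≡ (p ⊃ ¬q)) = ¬0 = 5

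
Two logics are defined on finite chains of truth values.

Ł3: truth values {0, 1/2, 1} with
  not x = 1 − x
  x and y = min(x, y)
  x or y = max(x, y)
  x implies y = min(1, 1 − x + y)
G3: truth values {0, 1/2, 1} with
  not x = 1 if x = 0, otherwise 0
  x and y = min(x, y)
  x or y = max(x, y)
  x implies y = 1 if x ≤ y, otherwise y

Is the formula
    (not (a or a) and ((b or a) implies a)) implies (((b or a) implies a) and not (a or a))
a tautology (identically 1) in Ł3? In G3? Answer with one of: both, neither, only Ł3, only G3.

both

In Ł3: every assignment gives 1 — tautology.
In G3: every assignment gives 1 — tautology.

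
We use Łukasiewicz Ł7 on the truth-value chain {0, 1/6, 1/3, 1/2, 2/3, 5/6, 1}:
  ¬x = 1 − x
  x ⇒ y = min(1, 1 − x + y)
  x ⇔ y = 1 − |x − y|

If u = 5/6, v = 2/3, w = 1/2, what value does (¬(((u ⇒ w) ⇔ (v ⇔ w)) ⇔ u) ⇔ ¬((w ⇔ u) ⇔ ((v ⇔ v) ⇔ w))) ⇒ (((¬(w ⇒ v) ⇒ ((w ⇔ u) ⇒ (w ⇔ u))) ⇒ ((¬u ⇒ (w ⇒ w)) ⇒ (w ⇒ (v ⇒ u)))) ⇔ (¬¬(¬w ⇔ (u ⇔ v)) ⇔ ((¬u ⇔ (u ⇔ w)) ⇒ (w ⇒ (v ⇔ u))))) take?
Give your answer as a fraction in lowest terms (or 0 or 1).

5/6

u ⇒ w = 5/6 ⇒ 1/2 = 2/3
v ⇔ w = 2/3 ⇔ 1/2 = 5/6
(u ⇒ w) ⇔ (v ⇔ w) = 2/3 ⇔ 5/6 = 5/6
((u ⇒ w) ⇔ (v ⇔ w)) ⇔ u = 5/6 ⇔ 5/6 = 1
¬(((u ⇒ w) ⇔ (v ⇔ w)) ⇔ u) = ¬1 = 0
w ⇔ u = 1/2 ⇔ 5/6 = 2/3
v ⇔ v = 2/3 ⇔ 2/3 = 1
(v ⇔ v) ⇔ w = 1 ⇔ 1/2 = 1/2
(w ⇔ u) ⇔ ((v ⇔ v) ⇔ w) = 2/3 ⇔ 1/2 = 5/6
¬((w ⇔ u) ⇔ ((v ⇔ v) ⇔ w)) = ¬5/6 = 1/6
¬(((u ⇒ w) ⇔ (v ⇔ w)) ⇔ u) ⇔ ¬((w ⇔ u) ⇔ ((v ⇔ v) ⇔ w)) = 0 ⇔ 1/6 = 5/6
w ⇒ v = 1/2 ⇒ 2/3 = 1
¬(w ⇒ v) = ¬1 = 0
w ⇔ u = 1/2 ⇔ 5/6 = 2/3
w ⇔ u = 1/2 ⇔ 5/6 = 2/3
(w ⇔ u) ⇒ (w ⇔ u) = 2/3 ⇒ 2/3 = 1
¬(w ⇒ v) ⇒ ((w ⇔ u) ⇒ (w ⇔ u)) = 0 ⇒ 1 = 1
¬u = ¬5/6 = 1/6
w ⇒ w = 1/2 ⇒ 1/2 = 1
¬u ⇒ (w ⇒ w) = 1/6 ⇒ 1 = 1
v ⇒ u = 2/3 ⇒ 5/6 = 1
w ⇒ (v ⇒ u) = 1/2 ⇒ 1 = 1
(¬u ⇒ (w ⇒ w)) ⇒ (w ⇒ (v ⇒ u)) = 1 ⇒ 1 = 1
(¬(w ⇒ v) ⇒ ((w ⇔ u) ⇒ (w ⇔ u))) ⇒ ((¬u ⇒ (w ⇒ w)) ⇒ (w ⇒ (v ⇒ u))) = 1 ⇒ 1 = 1
¬w = ¬1/2 = 1/2
u ⇔ v = 5/6 ⇔ 2/3 = 5/6
¬w ⇔ (u ⇔ v) = 1/2 ⇔ 5/6 = 2/3
¬(¬w ⇔ (u ⇔ v)) = ¬2/3 = 1/3
¬¬(¬w ⇔ (u ⇔ v)) = ¬1/3 = 2/3
¬u = ¬5/6 = 1/6
u ⇔ w = 5/6 ⇔ 1/2 = 2/3
¬u ⇔ (u ⇔ w) = 1/6 ⇔ 2/3 = 1/2
v ⇔ u = 2/3 ⇔ 5/6 = 5/6
w ⇒ (v ⇔ u) = 1/2 ⇒ 5/6 = 1
(¬u ⇔ (u ⇔ w)) ⇒ (w ⇒ (v ⇔ u)) = 1/2 ⇒ 1 = 1
¬¬(¬w ⇔ (u ⇔ v)) ⇔ ((¬u ⇔ (u ⇔ w)) ⇒ (w ⇒ (v ⇔ u))) = 2/3 ⇔ 1 = 2/3
((¬(w ⇒ v) ⇒ ((w ⇔ u) ⇒ (w ⇔ u))) ⇒ ((¬u ⇒ (w ⇒ w)) ⇒ (w ⇒ (v ⇒ u)))) ⇔ (¬¬(¬w ⇔ (u ⇔ v)) ⇔ ((¬u ⇔ (u ⇔ w)) ⇒ (w ⇒ (v ⇔ u)))) = 1 ⇔ 2/3 = 2/3
(¬(((u ⇒ w) ⇔ (v ⇔ w)) ⇔ u) ⇔ ¬((w ⇔ u) ⇔ ((v ⇔ v) ⇔ w))) ⇒ (((¬(w ⇒ v) ⇒ ((w ⇔ u) ⇒ (w ⇔ u))) ⇒ ((¬u ⇒ (w ⇒ w)) ⇒ (w ⇒ (v ⇒ u)))) ⇔ (¬¬(¬w ⇔ (u ⇔ v)) ⇔ ((¬u ⇔ (u ⇔ w)) ⇒ (w ⇒ (v ⇔ u))))) = 5/6 ⇒ 2/3 = 5/6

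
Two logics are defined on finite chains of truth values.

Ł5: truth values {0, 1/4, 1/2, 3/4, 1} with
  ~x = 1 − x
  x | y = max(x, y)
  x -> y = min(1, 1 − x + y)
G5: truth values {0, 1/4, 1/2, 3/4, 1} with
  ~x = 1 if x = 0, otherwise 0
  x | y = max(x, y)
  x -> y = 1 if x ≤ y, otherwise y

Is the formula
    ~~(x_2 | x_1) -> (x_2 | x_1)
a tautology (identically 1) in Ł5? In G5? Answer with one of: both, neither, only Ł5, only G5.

In Ł5: every assignment gives 1 — tautology.
In G5: at x_1 = 0, x_2 = 1/4 the value is 1/4 — not a tautology.

only Ł5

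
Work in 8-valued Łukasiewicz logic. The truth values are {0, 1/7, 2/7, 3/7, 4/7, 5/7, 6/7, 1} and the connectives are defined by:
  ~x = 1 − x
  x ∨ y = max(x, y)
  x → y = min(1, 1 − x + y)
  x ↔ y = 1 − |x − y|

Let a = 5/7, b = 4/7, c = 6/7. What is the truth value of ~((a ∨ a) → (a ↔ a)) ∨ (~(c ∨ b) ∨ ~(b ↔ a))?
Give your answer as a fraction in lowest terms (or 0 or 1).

1/7

a ∨ a = 5/7 ∨ 5/7 = 5/7
a ↔ a = 5/7 ↔ 5/7 = 1
(a ∨ a) → (a ↔ a) = 5/7 → 1 = 1
~((a ∨ a) → (a ↔ a)) = ~1 = 0
c ∨ b = 6/7 ∨ 4/7 = 6/7
~(c ∨ b) = ~6/7 = 1/7
b ↔ a = 4/7 ↔ 5/7 = 6/7
~(b ↔ a) = ~6/7 = 1/7
~(c ∨ b) ∨ ~(b ↔ a) = 1/7 ∨ 1/7 = 1/7
~((a ∨ a) → (a ↔ a)) ∨ (~(c ∨ b) ∨ ~(b ↔ a)) = 0 ∨ 1/7 = 1/7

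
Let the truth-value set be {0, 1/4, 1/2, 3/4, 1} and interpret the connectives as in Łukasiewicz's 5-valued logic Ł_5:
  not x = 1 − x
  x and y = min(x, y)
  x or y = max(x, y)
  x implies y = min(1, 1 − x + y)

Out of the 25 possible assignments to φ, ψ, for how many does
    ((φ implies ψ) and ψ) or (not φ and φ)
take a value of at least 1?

5

value 1: 5 assignments (counts)
value 3/4: 5 assignments
value 1/2: 7 assignments
value 1/4: 6 assignments
value 0: 2 assignments
So 5 of the 25 assignments meet the threshold.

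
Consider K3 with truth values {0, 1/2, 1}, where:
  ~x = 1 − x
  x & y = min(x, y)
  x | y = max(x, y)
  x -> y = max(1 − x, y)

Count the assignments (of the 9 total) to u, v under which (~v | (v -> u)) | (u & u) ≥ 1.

5

u = 0, v = 0 ↦ 1  ≥
u = 0, v = 1/2 ↦ 1/2  <
u = 0, v = 1 ↦ 0  <
u = 1/2, v = 0 ↦ 1  ≥
u = 1/2, v = 1/2 ↦ 1/2  <
u = 1/2, v = 1 ↦ 1/2  <
u = 1, v = 0 ↦ 1  ≥
u = 1, v = 1/2 ↦ 1  ≥
u = 1, v = 1 ↦ 1  ≥
So 5 of the 9 assignments meet the threshold.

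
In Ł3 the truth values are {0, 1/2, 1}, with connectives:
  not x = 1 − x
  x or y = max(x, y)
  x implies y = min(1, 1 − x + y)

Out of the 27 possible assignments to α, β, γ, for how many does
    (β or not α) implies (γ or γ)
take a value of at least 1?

14

value 1: 14 assignments (counts)
value 1/2: 8 assignments
value 0: 5 assignments
So 14 of the 27 assignments meet the threshold.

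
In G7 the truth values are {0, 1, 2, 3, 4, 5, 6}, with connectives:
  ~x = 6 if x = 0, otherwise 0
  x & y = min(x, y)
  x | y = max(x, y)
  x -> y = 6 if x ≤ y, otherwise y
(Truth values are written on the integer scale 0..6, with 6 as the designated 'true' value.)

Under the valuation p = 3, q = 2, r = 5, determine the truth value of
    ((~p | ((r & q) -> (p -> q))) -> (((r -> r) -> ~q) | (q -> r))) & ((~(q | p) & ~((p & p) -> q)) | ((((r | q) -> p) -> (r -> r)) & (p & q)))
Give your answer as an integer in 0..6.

2

~p = ~3 = 0
r & q = 5 & 2 = 2
p -> q = 3 -> 2 = 2
(r & q) -> (p -> q) = 2 -> 2 = 6
~p | ((r & q) -> (p -> q)) = 0 | 6 = 6
r -> r = 5 -> 5 = 6
~q = ~2 = 0
(r -> r) -> ~q = 6 -> 0 = 0
q -> r = 2 -> 5 = 6
((r -> r) -> ~q) | (q -> r) = 0 | 6 = 6
(~p | ((r & q) -> (p -> q))) -> (((r -> r) -> ~q) | (q -> r)) = 6 -> 6 = 6
q | p = 2 | 3 = 3
~(q | p) = ~3 = 0
p & p = 3 & 3 = 3
(p & p) -> q = 3 -> 2 = 2
~((p & p) -> q) = ~2 = 0
~(q | p) & ~((p & p) -> q) = 0 & 0 = 0
r | q = 5 | 2 = 5
(r | q) -> p = 5 -> 3 = 3
r -> r = 5 -> 5 = 6
((r | q) -> p) -> (r -> r) = 3 -> 6 = 6
p & q = 3 & 2 = 2
(((r | q) -> p) -> (r -> r)) & (p & q) = 6 & 2 = 2
(~(q | p) & ~((p & p) -> q)) | ((((r | q) -> p) -> (r -> r)) & (p & q)) = 0 | 2 = 2
((~p | ((r & q) -> (p -> q))) -> (((r -> r) -> ~q) | (q -> r))) & ((~(q | p) & ~((p & p) -> q)) | ((((r | q) -> p) -> (r -> r)) & (p & q))) = 6 & 2 = 2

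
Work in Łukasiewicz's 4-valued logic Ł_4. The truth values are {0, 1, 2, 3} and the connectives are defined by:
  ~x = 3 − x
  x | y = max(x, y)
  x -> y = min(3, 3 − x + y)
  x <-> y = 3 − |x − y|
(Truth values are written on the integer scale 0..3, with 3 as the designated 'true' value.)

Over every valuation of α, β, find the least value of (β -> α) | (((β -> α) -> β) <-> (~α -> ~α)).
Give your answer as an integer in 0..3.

2

Take α = 0, β = 1:
β -> α = 1 -> 0 = 2
β -> α = 1 -> 0 = 2
(β -> α) -> β = 2 -> 1 = 2
~α = ~0 = 3
~α = ~0 = 3
~α -> ~α = 3 -> 3 = 3
((β -> α) -> β) <-> (~α -> ~α) = 2 <-> 3 = 2
(β -> α) | (((β -> α) -> β) <-> (~α -> ~α)) = 2 | 2 = 2
No assignment yields a value below 2, so this is the minimum.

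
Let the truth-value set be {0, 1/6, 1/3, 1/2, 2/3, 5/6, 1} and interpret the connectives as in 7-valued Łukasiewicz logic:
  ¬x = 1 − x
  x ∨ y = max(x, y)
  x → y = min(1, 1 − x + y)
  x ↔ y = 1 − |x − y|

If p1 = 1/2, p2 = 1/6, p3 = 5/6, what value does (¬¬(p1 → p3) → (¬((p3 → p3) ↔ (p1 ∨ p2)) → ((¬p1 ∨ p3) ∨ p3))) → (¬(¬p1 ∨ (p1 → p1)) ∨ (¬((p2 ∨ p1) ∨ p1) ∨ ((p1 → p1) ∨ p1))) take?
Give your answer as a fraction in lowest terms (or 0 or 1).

1

p1 → p3 = 1/2 → 5/6 = 1
¬(p1 → p3) = ¬1 = 0
¬¬(p1 → p3) = ¬0 = 1
p3 → p3 = 5/6 → 5/6 = 1
p1 ∨ p2 = 1/2 ∨ 1/6 = 1/2
(p3 → p3) ↔ (p1 ∨ p2) = 1 ↔ 1/2 = 1/2
¬((p3 → p3) ↔ (p1 ∨ p2)) = ¬1/2 = 1/2
¬p1 = ¬1/2 = 1/2
¬p1 ∨ p3 = 1/2 ∨ 5/6 = 5/6
(¬p1 ∨ p3) ∨ p3 = 5/6 ∨ 5/6 = 5/6
¬((p3 → p3) ↔ (p1 ∨ p2)) → ((¬p1 ∨ p3) ∨ p3) = 1/2 → 5/6 = 1
¬¬(p1 → p3) → (¬((p3 → p3) ↔ (p1 ∨ p2)) → ((¬p1 ∨ p3) ∨ p3)) = 1 → 1 = 1
¬p1 = ¬1/2 = 1/2
p1 → p1 = 1/2 → 1/2 = 1
¬p1 ∨ (p1 → p1) = 1/2 ∨ 1 = 1
¬(¬p1 ∨ (p1 → p1)) = ¬1 = 0
p2 ∨ p1 = 1/6 ∨ 1/2 = 1/2
(p2 ∨ p1) ∨ p1 = 1/2 ∨ 1/2 = 1/2
¬((p2 ∨ p1) ∨ p1) = ¬1/2 = 1/2
p1 → p1 = 1/2 → 1/2 = 1
(p1 → p1) ∨ p1 = 1 ∨ 1/2 = 1
¬((p2 ∨ p1) ∨ p1) ∨ ((p1 → p1) ∨ p1) = 1/2 ∨ 1 = 1
¬(¬p1 ∨ (p1 → p1)) ∨ (¬((p2 ∨ p1) ∨ p1) ∨ ((p1 → p1) ∨ p1)) = 0 ∨ 1 = 1
(¬¬(p1 → p3) → (¬((p3 → p3) ↔ (p1 ∨ p2)) → ((¬p1 ∨ p3) ∨ p3))) → (¬(¬p1 ∨ (p1 → p1)) ∨ (¬((p2 ∨ p1) ∨ p1) ∨ ((p1 → p1) ∨ p1))) = 1 → 1 = 1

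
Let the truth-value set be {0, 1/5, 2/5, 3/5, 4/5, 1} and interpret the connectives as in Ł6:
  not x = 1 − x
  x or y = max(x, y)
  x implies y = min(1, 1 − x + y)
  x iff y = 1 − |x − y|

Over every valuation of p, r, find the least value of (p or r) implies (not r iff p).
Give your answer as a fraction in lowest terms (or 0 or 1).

Take p = 1, r = 1:
p or r = 1 or 1 = 1
not r = not 1 = 0
not r iff p = 0 iff 1 = 0
(p or r) implies (not r iff p) = 1 implies 0 = 0
No assignment yields a value below 0, so this is the minimum.

0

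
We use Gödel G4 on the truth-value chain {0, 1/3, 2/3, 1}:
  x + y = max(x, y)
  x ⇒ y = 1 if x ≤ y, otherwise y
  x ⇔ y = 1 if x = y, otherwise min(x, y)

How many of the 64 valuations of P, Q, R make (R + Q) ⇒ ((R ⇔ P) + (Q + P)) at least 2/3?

value 1: 50 assignments (counts)
value 2/3: 5 assignments (counts)
value 1/3: 6 assignments
value 0: 3 assignments
So 55 of the 64 assignments meet the threshold.

55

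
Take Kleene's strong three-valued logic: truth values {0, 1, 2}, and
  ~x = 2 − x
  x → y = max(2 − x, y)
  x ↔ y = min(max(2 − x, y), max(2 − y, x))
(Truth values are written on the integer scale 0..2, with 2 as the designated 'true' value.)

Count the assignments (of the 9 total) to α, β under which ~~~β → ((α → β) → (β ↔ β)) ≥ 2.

α = 0, β = 0 ↦ 2  ≥
α = 0, β = 1 ↦ 1  <
α = 0, β = 2 ↦ 2  ≥
α = 1, β = 0 ↦ 2  ≥
α = 1, β = 1 ↦ 1  <
α = 1, β = 2 ↦ 2  ≥
α = 2, β = 0 ↦ 2  ≥
α = 2, β = 1 ↦ 1  <
α = 2, β = 2 ↦ 2  ≥
So 6 of the 9 assignments meet the threshold.

6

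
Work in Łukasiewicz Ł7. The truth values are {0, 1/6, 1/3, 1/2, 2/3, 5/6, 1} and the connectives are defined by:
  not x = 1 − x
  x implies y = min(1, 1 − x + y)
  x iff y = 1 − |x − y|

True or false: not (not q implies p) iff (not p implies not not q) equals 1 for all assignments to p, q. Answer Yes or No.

No

Counterexample: take p = 0, q = 0.
not q = not 0 = 1
not q implies p = 1 implies 0 = 0
not (not q implies p) = not 0 = 1
not p = not 0 = 1
not not q = not 1 = 0
not p implies not not q = 1 implies 0 = 0
not (not q implies p) iff (not p implies not not q) = 1 iff 0 = 0
This gives 0 ≠ 1.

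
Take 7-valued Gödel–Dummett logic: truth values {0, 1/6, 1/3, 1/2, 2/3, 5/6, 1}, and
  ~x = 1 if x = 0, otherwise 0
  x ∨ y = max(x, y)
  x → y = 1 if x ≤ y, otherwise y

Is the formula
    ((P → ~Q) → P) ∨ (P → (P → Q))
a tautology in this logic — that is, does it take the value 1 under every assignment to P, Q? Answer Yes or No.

Counterexample: take P = 1/6, Q = 0.
~Q = ~0 = 1
P → ~Q = 1/6 → 1 = 1
(P → ~Q) → P = 1 → 1/6 = 1/6
P → Q = 1/6 → 0 = 0
P → (P → Q) = 1/6 → 0 = 0
((P → ~Q) → P) ∨ (P → (P → Q)) = 1/6 ∨ 0 = 1/6
This gives 1/6 ≠ 1.

No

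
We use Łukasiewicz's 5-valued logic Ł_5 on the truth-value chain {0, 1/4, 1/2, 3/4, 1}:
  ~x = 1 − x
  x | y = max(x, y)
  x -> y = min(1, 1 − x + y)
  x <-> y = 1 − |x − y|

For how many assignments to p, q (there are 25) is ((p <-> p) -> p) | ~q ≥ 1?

value 1: 9 assignments (counts)
value 3/4: 7 assignments
value 1/2: 5 assignments
value 1/4: 3 assignments
value 0: 1 assignment
So 9 of the 25 assignments meet the threshold.

9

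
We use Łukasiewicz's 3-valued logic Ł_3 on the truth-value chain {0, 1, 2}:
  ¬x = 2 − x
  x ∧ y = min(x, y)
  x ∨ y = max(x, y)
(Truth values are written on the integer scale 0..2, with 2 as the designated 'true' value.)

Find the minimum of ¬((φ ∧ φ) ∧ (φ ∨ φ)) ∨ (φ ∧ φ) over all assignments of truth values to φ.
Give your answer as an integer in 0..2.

1

Take φ = 1:
φ ∧ φ = 1 ∧ 1 = 1
φ ∨ φ = 1 ∨ 1 = 1
(φ ∧ φ) ∧ (φ ∨ φ) = 1 ∧ 1 = 1
¬((φ ∧ φ) ∧ (φ ∨ φ)) = ¬1 = 1
φ ∧ φ = 1 ∧ 1 = 1
¬((φ ∧ φ) ∧ (φ ∨ φ)) ∨ (φ ∧ φ) = 1 ∨ 1 = 1
No assignment yields a value below 1, so this is the minimum.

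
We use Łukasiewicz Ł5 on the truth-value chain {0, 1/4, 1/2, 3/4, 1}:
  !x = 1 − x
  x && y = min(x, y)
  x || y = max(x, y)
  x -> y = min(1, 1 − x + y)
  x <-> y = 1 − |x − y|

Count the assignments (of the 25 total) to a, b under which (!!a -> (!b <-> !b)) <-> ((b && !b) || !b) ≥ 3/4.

value 1: 5 assignments (counts)
value 3/4: 5 assignments (counts)
value 1/2: 5 assignments
value 1/4: 5 assignments
value 0: 5 assignments
So 10 of the 25 assignments meet the threshold.

10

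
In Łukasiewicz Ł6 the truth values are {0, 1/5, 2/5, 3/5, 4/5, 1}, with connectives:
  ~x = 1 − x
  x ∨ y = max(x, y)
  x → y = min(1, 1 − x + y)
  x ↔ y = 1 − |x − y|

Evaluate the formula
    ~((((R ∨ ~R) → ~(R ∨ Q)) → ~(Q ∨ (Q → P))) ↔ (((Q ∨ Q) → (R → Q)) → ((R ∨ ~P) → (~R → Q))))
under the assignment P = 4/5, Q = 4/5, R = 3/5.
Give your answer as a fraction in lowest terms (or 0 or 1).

~R = ~3/5 = 2/5
R ∨ ~R = 3/5 ∨ 2/5 = 3/5
R ∨ Q = 3/5 ∨ 4/5 = 4/5
~(R ∨ Q) = ~4/5 = 1/5
(R ∨ ~R) → ~(R ∨ Q) = 3/5 → 1/5 = 3/5
Q → P = 4/5 → 4/5 = 1
Q ∨ (Q → P) = 4/5 ∨ 1 = 1
~(Q ∨ (Q → P)) = ~1 = 0
((R ∨ ~R) → ~(R ∨ Q)) → ~(Q ∨ (Q → P)) = 3/5 → 0 = 2/5
Q ∨ Q = 4/5 ∨ 4/5 = 4/5
R → Q = 3/5 → 4/5 = 1
(Q ∨ Q) → (R → Q) = 4/5 → 1 = 1
~P = ~4/5 = 1/5
R ∨ ~P = 3/5 ∨ 1/5 = 3/5
~R = ~3/5 = 2/5
~R → Q = 2/5 → 4/5 = 1
(R ∨ ~P) → (~R → Q) = 3/5 → 1 = 1
((Q ∨ Q) → (R → Q)) → ((R ∨ ~P) → (~R → Q)) = 1 → 1 = 1
(((R ∨ ~R) → ~(R ∨ Q)) → ~(Q ∨ (Q → P))) ↔ (((Q ∨ Q) → (R → Q)) → ((R ∨ ~P) → (~R → Q))) = 2/5 ↔ 1 = 2/5
~((((R ∨ ~R) → ~(R ∨ Q)) → ~(Q ∨ (Q → P))) ↔ (((Q ∨ Q) → (R → Q)) → ((R ∨ ~P) → (~R → Q)))) = ~2/5 = 3/5

3/5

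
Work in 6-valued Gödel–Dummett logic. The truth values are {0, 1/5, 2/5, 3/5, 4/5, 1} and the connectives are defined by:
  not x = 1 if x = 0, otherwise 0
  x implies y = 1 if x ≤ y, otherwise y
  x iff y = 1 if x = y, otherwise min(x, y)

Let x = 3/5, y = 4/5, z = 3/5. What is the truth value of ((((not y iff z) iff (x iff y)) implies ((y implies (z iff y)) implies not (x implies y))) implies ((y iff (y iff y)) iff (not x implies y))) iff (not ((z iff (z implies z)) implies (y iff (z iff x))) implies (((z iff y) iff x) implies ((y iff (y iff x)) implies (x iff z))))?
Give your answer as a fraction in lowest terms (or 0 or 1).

not y = not 4/5 = 0
not y iff z = 0 iff 3/5 = 0
x iff y = 3/5 iff 4/5 = 3/5
(not y iff z) iff (x iff y) = 0 iff 3/5 = 0
z iff y = 3/5 iff 4/5 = 3/5
y implies (z iff y) = 4/5 implies 3/5 = 3/5
x implies y = 3/5 implies 4/5 = 1
not (x implies y) = not 1 = 0
(y implies (z iff y)) implies not (x implies y) = 3/5 implies 0 = 0
((not y iff z) iff (x iff y)) implies ((y implies (z iff y)) implies not (x implies y)) = 0 implies 0 = 1
y iff y = 4/5 iff 4/5 = 1
y iff (y iff y) = 4/5 iff 1 = 4/5
not x = not 3/5 = 0
not x implies y = 0 implies 4/5 = 1
(y iff (y iff y)) iff (not x implies y) = 4/5 iff 1 = 4/5
(((not y iff z) iff (x iff y)) implies ((y implies (z iff y)) implies not (x implies y))) implies ((y iff (y iff y)) iff (not x implies y)) = 1 implies 4/5 = 4/5
z implies z = 3/5 implies 3/5 = 1
z iff (z implies z) = 3/5 iff 1 = 3/5
z iff x = 3/5 iff 3/5 = 1
y iff (z iff x) = 4/5 iff 1 = 4/5
(z iff (z implies z)) implies (y iff (z iff x)) = 3/5 implies 4/5 = 1
not ((z iff (z implies z)) implies (y iff (z iff x))) = not 1 = 0
z iff y = 3/5 iff 4/5 = 3/5
(z iff y) iff x = 3/5 iff 3/5 = 1
y iff x = 4/5 iff 3/5 = 3/5
y iff (y iff x) = 4/5 iff 3/5 = 3/5
x iff z = 3/5 iff 3/5 = 1
(y iff (y iff x)) implies (x iff z) = 3/5 implies 1 = 1
((z iff y) iff x) implies ((y iff (y iff x)) implies (x iff z)) = 1 implies 1 = 1
not ((z iff (z implies z)) implies (y iff (z iff x))) implies (((z iff y) iff x) implies ((y iff (y iff x)) implies (x iff z))) = 0 implies 1 = 1
((((not y iff z) iff (x iff y)) implies ((y implies (z iff y)) implies not (x implies y))) implies ((y iff (y iff y)) iff (not x implies y))) iff (not ((z iff (z implies z)) implies (y iff (z iff x))) implies (((z iff y) iff x) implies ((y iff (y iff x)) implies (x iff z)))) = 4/5 iff 1 = 4/5

4/5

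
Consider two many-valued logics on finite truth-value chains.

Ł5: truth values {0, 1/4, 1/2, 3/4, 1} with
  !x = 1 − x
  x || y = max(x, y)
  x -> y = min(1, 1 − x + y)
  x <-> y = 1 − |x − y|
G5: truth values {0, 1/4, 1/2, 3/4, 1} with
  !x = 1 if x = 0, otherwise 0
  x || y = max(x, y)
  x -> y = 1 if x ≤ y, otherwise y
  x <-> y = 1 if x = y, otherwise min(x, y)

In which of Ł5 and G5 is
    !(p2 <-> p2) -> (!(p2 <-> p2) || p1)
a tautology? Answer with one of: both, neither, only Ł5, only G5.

In Ł5: every assignment gives 1 — tautology.
In G5: every assignment gives 1 — tautology.

both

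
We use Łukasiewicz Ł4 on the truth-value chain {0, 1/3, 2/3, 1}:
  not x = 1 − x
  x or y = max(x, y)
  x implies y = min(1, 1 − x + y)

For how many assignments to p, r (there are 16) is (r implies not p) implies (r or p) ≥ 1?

8

p = 0, r = 0 ↦ 0  <
p = 0, r = 1/3 ↦ 1/3  <
p = 0, r = 2/3 ↦ 2/3  <
p = 0, r = 1 ↦ 1  ≥
p = 1/3, r = 0 ↦ 1/3  <
p = 1/3, r = 1/3 ↦ 1/3  <
p = 1/3, r = 2/3 ↦ 2/3  <
p = 1/3, r = 1 ↦ 1  ≥
p = 2/3, r = 0 ↦ 2/3  <
p = 2/3, r = 1/3 ↦ 2/3  <
p = 2/3, r = 2/3 ↦ 1  ≥
p = 2/3, r = 1 ↦ 1  ≥
p = 1, r = 0 ↦ 1  ≥
p = 1, r = 1/3 ↦ 1  ≥
p = 1, r = 2/3 ↦ 1  ≥
p = 1, r = 1 ↦ 1  ≥
So 8 of the 16 assignments meet the threshold.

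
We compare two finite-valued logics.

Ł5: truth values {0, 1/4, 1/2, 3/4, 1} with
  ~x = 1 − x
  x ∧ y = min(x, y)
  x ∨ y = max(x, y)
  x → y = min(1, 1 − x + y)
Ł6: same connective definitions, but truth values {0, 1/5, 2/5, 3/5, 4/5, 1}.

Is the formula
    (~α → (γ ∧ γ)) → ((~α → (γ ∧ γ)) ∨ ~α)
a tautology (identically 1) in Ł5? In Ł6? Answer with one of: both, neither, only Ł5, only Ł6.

In Ł5: every assignment gives 1 — tautology.
In Ł6: every assignment gives 1 — tautology.

both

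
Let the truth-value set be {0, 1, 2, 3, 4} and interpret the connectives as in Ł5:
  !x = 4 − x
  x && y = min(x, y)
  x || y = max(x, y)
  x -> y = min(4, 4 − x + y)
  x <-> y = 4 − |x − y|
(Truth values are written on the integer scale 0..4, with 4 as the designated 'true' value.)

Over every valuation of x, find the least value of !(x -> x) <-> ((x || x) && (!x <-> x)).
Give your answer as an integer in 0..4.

2

Take x = 2:
x -> x = 2 -> 2 = 4
!(x -> x) = !4 = 0
x || x = 2 || 2 = 2
!x = !2 = 2
!x <-> x = 2 <-> 2 = 4
(x || x) && (!x <-> x) = 2 && 4 = 2
!(x -> x) <-> ((x || x) && (!x <-> x)) = 0 <-> 2 = 2
No assignment yields a value below 2, so this is the minimum.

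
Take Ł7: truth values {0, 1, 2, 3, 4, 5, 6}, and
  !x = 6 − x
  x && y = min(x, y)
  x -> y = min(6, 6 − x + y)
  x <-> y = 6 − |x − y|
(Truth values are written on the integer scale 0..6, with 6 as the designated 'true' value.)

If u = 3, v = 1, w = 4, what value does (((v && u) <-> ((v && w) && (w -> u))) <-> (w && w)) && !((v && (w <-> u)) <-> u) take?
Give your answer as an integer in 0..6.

v && u = 1 && 3 = 1
v && w = 1 && 4 = 1
w -> u = 4 -> 3 = 5
(v && w) && (w -> u) = 1 && 5 = 1
(v && u) <-> ((v && w) && (w -> u)) = 1 <-> 1 = 6
w && w = 4 && 4 = 4
((v && u) <-> ((v && w) && (w -> u))) <-> (w && w) = 6 <-> 4 = 4
w <-> u = 4 <-> 3 = 5
v && (w <-> u) = 1 && 5 = 1
(v && (w <-> u)) <-> u = 1 <-> 3 = 4
!((v && (w <-> u)) <-> u) = !4 = 2
(((v && u) <-> ((v && w) && (w -> u))) <-> (w && w)) && !((v && (w <-> u)) <-> u) = 4 && 2 = 2

2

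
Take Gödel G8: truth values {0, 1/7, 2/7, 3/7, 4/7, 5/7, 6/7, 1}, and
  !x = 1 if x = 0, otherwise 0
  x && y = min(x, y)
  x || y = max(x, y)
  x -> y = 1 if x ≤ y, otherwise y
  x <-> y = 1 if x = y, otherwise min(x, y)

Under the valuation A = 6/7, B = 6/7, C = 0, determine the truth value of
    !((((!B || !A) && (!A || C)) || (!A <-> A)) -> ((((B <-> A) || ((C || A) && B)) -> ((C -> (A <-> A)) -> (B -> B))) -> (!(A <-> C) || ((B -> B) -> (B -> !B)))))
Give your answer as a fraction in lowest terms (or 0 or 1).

0

!B = !6/7 = 0
!A = !6/7 = 0
!B || !A = 0 || 0 = 0
!A = !6/7 = 0
!A || C = 0 || 0 = 0
(!B || !A) && (!A || C) = 0 && 0 = 0
!A = !6/7 = 0
!A <-> A = 0 <-> 6/7 = 0
((!B || !A) && (!A || C)) || (!A <-> A) = 0 || 0 = 0
B <-> A = 6/7 <-> 6/7 = 1
C || A = 0 || 6/7 = 6/7
(C || A) && B = 6/7 && 6/7 = 6/7
(B <-> A) || ((C || A) && B) = 1 || 6/7 = 1
A <-> A = 6/7 <-> 6/7 = 1
C -> (A <-> A) = 0 -> 1 = 1
B -> B = 6/7 -> 6/7 = 1
(C -> (A <-> A)) -> (B -> B) = 1 -> 1 = 1
((B <-> A) || ((C || A) && B)) -> ((C -> (A <-> A)) -> (B -> B)) = 1 -> 1 = 1
A <-> C = 6/7 <-> 0 = 0
!(A <-> C) = !0 = 1
B -> B = 6/7 -> 6/7 = 1
!B = !6/7 = 0
B -> !B = 6/7 -> 0 = 0
(B -> B) -> (B -> !B) = 1 -> 0 = 0
!(A <-> C) || ((B -> B) -> (B -> !B)) = 1 || 0 = 1
(((B <-> A) || ((C || A) && B)) -> ((C -> (A <-> A)) -> (B -> B))) -> (!(A <-> C) || ((B -> B) -> (B -> !B))) = 1 -> 1 = 1
(((!B || !A) && (!A || C)) || (!A <-> A)) -> ((((B <-> A) || ((C || A) && B)) -> ((C -> (A <-> A)) -> (B -> B))) -> (!(A <-> C) || ((B -> B) -> (B -> !B)))) = 0 -> 1 = 1
!((((!B || !A) && (!A || C)) || (!A <-> A)) -> ((((B <-> A) || ((C || A) && B)) -> ((C -> (A <-> A)) -> (B -> B))) -> (!(A <-> C) || ((B -> B) -> (B -> !B))))) = !1 = 0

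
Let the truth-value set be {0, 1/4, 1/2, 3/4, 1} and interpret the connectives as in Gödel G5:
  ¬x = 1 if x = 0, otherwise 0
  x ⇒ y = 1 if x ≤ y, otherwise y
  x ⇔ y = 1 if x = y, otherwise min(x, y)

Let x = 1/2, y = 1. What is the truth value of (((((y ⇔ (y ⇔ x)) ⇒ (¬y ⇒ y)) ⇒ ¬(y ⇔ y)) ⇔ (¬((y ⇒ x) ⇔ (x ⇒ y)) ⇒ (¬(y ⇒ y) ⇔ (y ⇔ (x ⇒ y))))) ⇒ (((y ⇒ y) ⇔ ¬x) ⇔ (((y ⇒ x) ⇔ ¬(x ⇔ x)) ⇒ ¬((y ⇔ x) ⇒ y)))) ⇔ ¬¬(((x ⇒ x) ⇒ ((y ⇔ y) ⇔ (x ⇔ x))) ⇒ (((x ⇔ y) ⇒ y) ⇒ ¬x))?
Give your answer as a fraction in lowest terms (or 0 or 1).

0

y ⇔ x = 1 ⇔ 1/2 = 1/2
y ⇔ (y ⇔ x) = 1 ⇔ 1/2 = 1/2
¬y = ¬1 = 0
¬y ⇒ y = 0 ⇒ 1 = 1
(y ⇔ (y ⇔ x)) ⇒ (¬y ⇒ y) = 1/2 ⇒ 1 = 1
y ⇔ y = 1 ⇔ 1 = 1
¬(y ⇔ y) = ¬1 = 0
((y ⇔ (y ⇔ x)) ⇒ (¬y ⇒ y)) ⇒ ¬(y ⇔ y) = 1 ⇒ 0 = 0
y ⇒ x = 1 ⇒ 1/2 = 1/2
x ⇒ y = 1/2 ⇒ 1 = 1
(y ⇒ x) ⇔ (x ⇒ y) = 1/2 ⇔ 1 = 1/2
¬((y ⇒ x) ⇔ (x ⇒ y)) = ¬1/2 = 0
y ⇒ y = 1 ⇒ 1 = 1
¬(y ⇒ y) = ¬1 = 0
x ⇒ y = 1/2 ⇒ 1 = 1
y ⇔ (x ⇒ y) = 1 ⇔ 1 = 1
¬(y ⇒ y) ⇔ (y ⇔ (x ⇒ y)) = 0 ⇔ 1 = 0
¬((y ⇒ x) ⇔ (x ⇒ y)) ⇒ (¬(y ⇒ y) ⇔ (y ⇔ (x ⇒ y))) = 0 ⇒ 0 = 1
(((y ⇔ (y ⇔ x)) ⇒ (¬y ⇒ y)) ⇒ ¬(y ⇔ y)) ⇔ (¬((y ⇒ x) ⇔ (x ⇒ y)) ⇒ (¬(y ⇒ y) ⇔ (y ⇔ (x ⇒ y)))) = 0 ⇔ 1 = 0
y ⇒ y = 1 ⇒ 1 = 1
¬x = ¬1/2 = 0
(y ⇒ y) ⇔ ¬x = 1 ⇔ 0 = 0
y ⇒ x = 1 ⇒ 1/2 = 1/2
x ⇔ x = 1/2 ⇔ 1/2 = 1
¬(x ⇔ x) = ¬1 = 0
(y ⇒ x) ⇔ ¬(x ⇔ x) = 1/2 ⇔ 0 = 0
y ⇔ x = 1 ⇔ 1/2 = 1/2
(y ⇔ x) ⇒ y = 1/2 ⇒ 1 = 1
¬((y ⇔ x) ⇒ y) = ¬1 = 0
((y ⇒ x) ⇔ ¬(x ⇔ x)) ⇒ ¬((y ⇔ x) ⇒ y) = 0 ⇒ 0 = 1
((y ⇒ y) ⇔ ¬x) ⇔ (((y ⇒ x) ⇔ ¬(x ⇔ x)) ⇒ ¬((y ⇔ x) ⇒ y)) = 0 ⇔ 1 = 0
((((y ⇔ (y ⇔ x)) ⇒ (¬y ⇒ y)) ⇒ ¬(y ⇔ y)) ⇔ (¬((y ⇒ x) ⇔ (x ⇒ y)) ⇒ (¬(y ⇒ y) ⇔ (y ⇔ (x ⇒ y))))) ⇒ (((y ⇒ y) ⇔ ¬x) ⇔ (((y ⇒ x) ⇔ ¬(x ⇔ x)) ⇒ ¬((y ⇔ x) ⇒ y))) = 0 ⇒ 0 = 1
x ⇒ x = 1/2 ⇒ 1/2 = 1
y ⇔ y = 1 ⇔ 1 = 1
x ⇔ x = 1/2 ⇔ 1/2 = 1
(y ⇔ y) ⇔ (x ⇔ x) = 1 ⇔ 1 = 1
(x ⇒ x) ⇒ ((y ⇔ y) ⇔ (x ⇔ x)) = 1 ⇒ 1 = 1
x ⇔ y = 1/2 ⇔ 1 = 1/2
(x ⇔ y) ⇒ y = 1/2 ⇒ 1 = 1
¬x = ¬1/2 = 0
((x ⇔ y) ⇒ y) ⇒ ¬x = 1 ⇒ 0 = 0
((x ⇒ x) ⇒ ((y ⇔ y) ⇔ (x ⇔ x))) ⇒ (((x ⇔ y) ⇒ y) ⇒ ¬x) = 1 ⇒ 0 = 0
¬(((x ⇒ x) ⇒ ((y ⇔ y) ⇔ (x ⇔ x))) ⇒ (((x ⇔ y) ⇒ y) ⇒ ¬x)) = ¬0 = 1
¬¬(((x ⇒ x) ⇒ ((y ⇔ y) ⇔ (x ⇔ x))) ⇒ (((x ⇔ y) ⇒ y) ⇒ ¬x)) = ¬1 = 0
(((((y ⇔ (y ⇔ x)) ⇒ (¬y ⇒ y)) ⇒ ¬(y ⇔ y)) ⇔ (¬((y ⇒ x) ⇔ (x ⇒ y)) ⇒ (¬(y ⇒ y) ⇔ (y ⇔ (x ⇒ y))))) ⇒ (((y ⇒ y) ⇔ ¬x) ⇔ (((y ⇒ x) ⇔ ¬(x ⇔ x)) ⇒ ¬((y ⇔ x) ⇒ y)))) ⇔ ¬¬(((x ⇒ x) ⇒ ((y ⇔ y) ⇔ (x ⇔ x))) ⇒ (((x ⇔ y) ⇒ y) ⇒ ¬x)) = 1 ⇔ 0 = 0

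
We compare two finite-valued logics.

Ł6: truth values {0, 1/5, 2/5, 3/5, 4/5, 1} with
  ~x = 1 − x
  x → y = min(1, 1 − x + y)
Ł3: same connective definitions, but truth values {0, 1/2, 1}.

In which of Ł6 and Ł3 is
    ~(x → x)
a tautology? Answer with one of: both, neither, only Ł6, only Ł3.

In Ł6: at x = 0 the value is 0 — not a tautology.
In Ł3: at x = 0 the value is 0 — not a tautology.

neither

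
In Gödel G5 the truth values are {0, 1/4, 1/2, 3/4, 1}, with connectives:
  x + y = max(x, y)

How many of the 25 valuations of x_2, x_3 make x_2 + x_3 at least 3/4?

16

value 1: 9 assignments (counts)
value 3/4: 7 assignments (counts)
value 1/2: 5 assignments
value 1/4: 3 assignments
value 0: 1 assignment
So 16 of the 25 assignments meet the threshold.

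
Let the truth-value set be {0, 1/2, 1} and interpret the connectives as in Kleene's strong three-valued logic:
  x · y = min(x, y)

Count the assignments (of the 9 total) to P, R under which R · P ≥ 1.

P = 0, R = 0 ↦ 0  <
P = 0, R = 1/2 ↦ 0  <
P = 0, R = 1 ↦ 0  <
P = 1/2, R = 0 ↦ 0  <
P = 1/2, R = 1/2 ↦ 1/2  <
P = 1/2, R = 1 ↦ 1/2  <
P = 1, R = 0 ↦ 0  <
P = 1, R = 1/2 ↦ 1/2  <
P = 1, R = 1 ↦ 1  ≥
So 1 of the 9 assignments meets the threshold.

1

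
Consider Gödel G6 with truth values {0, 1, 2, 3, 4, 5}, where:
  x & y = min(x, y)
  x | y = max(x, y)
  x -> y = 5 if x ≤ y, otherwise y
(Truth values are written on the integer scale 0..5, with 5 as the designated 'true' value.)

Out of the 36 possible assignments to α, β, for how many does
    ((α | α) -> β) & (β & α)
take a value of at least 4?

value 5: 1 assignment (counts)
value 4: 3 assignments (counts)
value 3: 5 assignments
value 2: 7 assignments
value 1: 9 assignments
value 0: 11 assignments
So 4 of the 36 assignments meet the threshold.

4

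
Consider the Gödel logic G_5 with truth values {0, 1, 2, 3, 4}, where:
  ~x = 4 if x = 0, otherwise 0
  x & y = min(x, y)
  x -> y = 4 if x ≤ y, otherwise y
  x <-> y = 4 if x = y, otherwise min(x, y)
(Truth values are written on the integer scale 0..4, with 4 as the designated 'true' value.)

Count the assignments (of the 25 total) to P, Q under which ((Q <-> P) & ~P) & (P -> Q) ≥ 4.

value 4: 1 assignment (counts)
value 0: 24 assignments
So 1 of the 25 assignments meets the threshold.

1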